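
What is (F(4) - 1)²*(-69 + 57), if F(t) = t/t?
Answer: 0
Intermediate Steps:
F(t) = 1
(F(4) - 1)²*(-69 + 57) = (1 - 1)²*(-69 + 57) = 0²*(-12) = 0*(-12) = 0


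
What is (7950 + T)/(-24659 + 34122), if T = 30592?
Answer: 38542/9463 ≈ 4.0729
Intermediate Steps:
(7950 + T)/(-24659 + 34122) = (7950 + 30592)/(-24659 + 34122) = 38542/9463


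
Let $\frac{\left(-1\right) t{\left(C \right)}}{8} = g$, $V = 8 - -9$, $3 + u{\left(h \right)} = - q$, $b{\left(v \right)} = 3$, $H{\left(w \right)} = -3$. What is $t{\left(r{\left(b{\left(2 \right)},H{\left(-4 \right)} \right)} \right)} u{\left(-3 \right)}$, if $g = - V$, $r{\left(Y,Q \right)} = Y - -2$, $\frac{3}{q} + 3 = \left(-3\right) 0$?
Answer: $-272$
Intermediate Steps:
$q = -1$ ($q = \frac{3}{-3 - 0} = \frac{3}{-3 + 0} = \frac{3}{-3} = 3 \left(- \frac{1}{3}\right) = -1$)
$u{\left(h \right)} = -2$ ($u{\left(h \right)} = -3 - -1 = -3 + 1 = -2$)
$r{\left(Y,Q \right)} = 2 + Y$ ($r{\left(Y,Q \right)} = Y + 2 = 2 + Y$)
$V = 17$ ($V = 8 + 9 = 17$)
$g = -17$ ($g = \left(-1\right) 17 = -17$)
$t{\left(C \right)} = 136$ ($t{\left(C \right)} = \left(-8\right) \left(-17\right) = 136$)
$t{\left(r{\left(b{\left(2 \right)},H{\left(-4 \right)} \right)} \right)} u{\left(-3 \right)} = 136 \left(-2\right) = -272$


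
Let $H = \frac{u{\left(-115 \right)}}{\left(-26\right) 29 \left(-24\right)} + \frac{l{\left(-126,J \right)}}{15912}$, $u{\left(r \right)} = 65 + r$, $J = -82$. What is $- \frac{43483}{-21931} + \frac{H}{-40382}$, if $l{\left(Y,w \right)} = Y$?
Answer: $\frac{20776172518733}{10478627940144} \approx 1.9827$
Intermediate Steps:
$H = - \frac{1643}{153816}$ ($H = \frac{65 - 115}{\left(-26\right) 29 \left(-24\right)} - \frac{126}{15912} = - \frac{50}{\left(-754\right) \left(-24\right)} - \frac{7}{884} = - \frac{50}{18096} - \frac{7}{884} = \left(-50\right) \frac{1}{18096} - \frac{7}{884} = - \frac{25}{9048} - \frac{7}{884} = - \frac{1643}{153816} \approx -0.010682$)
$- \frac{43483}{-21931} + \frac{H}{-40382} = - \frac{43483}{-21931} - \frac{1643}{153816 \left(-40382\right)} = \left(-43483\right) \left(- \frac{1}{21931}\right) - - \frac{1643}{6211397712} = \frac{43483}{21931} + \frac{1643}{6211397712} = \frac{20776172518733}{10478627940144}$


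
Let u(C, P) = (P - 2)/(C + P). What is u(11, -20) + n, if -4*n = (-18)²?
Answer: -707/9 ≈ -78.556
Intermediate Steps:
u(C, P) = (-2 + P)/(C + P)
n = -81 (n = -¼*(-18)² = -¼*324 = -81)
u(11, -20) + n = (-2 - 20)/(11 - 20) - 81 = -22/(-9) - 81 = -⅑*(-22) - 81 = 22/9 - 81 = -707/9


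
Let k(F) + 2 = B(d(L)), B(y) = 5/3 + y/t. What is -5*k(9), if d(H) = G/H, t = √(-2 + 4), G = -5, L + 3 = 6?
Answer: 5/3 + 25*√2/6 ≈ 7.5592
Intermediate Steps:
L = 3 (L = -3 + 6 = 3)
t = √2 ≈ 1.4142
d(H) = -5/H
B(y) = 5/3 + y*√2/2 (B(y) = 5/3 + y/(√2) = 5*(⅓) + y*(√2/2) = 5/3 + y*√2/2)
k(F) = -⅓ - 5*√2/6 (k(F) = -2 + (5/3 + (-5/3)*√2/2) = -2 + (5/3 + (-5*⅓)*√2/2) = -2 + (5/3 + (½)*(-5/3)*√2) = -2 + (5/3 - 5*√2/6) = -⅓ - 5*√2/6)
-5*k(9) = -5*(-⅓ - 5*√2/6) = 5/3 + 25*√2/6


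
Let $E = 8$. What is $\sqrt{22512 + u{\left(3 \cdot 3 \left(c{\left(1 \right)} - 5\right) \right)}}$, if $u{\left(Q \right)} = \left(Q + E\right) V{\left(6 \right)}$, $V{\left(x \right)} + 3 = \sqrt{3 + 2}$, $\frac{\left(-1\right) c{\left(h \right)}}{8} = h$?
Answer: $\sqrt{22839 - 109 \sqrt{5}} \approx 150.32$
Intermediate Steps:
$c{\left(h \right)} = - 8 h$
$V{\left(x \right)} = -3 + \sqrt{5}$ ($V{\left(x \right)} = -3 + \sqrt{3 + 2} = -3 + \sqrt{5}$)
$u{\left(Q \right)} = \left(-3 + \sqrt{5}\right) \left(8 + Q\right)$ ($u{\left(Q \right)} = \left(Q + 8\right) \left(-3 + \sqrt{5}\right) = \left(8 + Q\right) \left(-3 + \sqrt{5}\right) = \left(-3 + \sqrt{5}\right) \left(8 + Q\right)$)
$\sqrt{22512 + u{\left(3 \cdot 3 \left(c{\left(1 \right)} - 5\right) \right)}} = \sqrt{22512 - \left(3 - \sqrt{5}\right) \left(8 + 3 \cdot 3 \left(\left(-8\right) 1 - 5\right)\right)} = \sqrt{22512 - \left(3 - \sqrt{5}\right) \left(8 + 9 \left(-8 - 5\right)\right)} = \sqrt{22512 - \left(3 - \sqrt{5}\right) \left(8 + 9 \left(-13\right)\right)} = \sqrt{22512 - \left(3 - \sqrt{5}\right) \left(8 - 117\right)} = \sqrt{22512 - \left(3 - \sqrt{5}\right) \left(-109\right)} = \sqrt{22512 + \left(327 - 109 \sqrt{5}\right)} = \sqrt{22839 - 109 \sqrt{5}}$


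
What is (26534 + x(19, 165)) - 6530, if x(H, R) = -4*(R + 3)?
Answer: 19332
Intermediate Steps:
x(H, R) = -12 - 4*R (x(H, R) = -4*(3 + R) = -12 - 4*R)
(26534 + x(19, 165)) - 6530 = (26534 + (-12 - 4*165)) - 6530 = (26534 + (-12 - 660)) - 6530 = (26534 - 672) - 6530 = 25862 - 6530 = 19332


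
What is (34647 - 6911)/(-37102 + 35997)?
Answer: -27736/1105 ≈ -25.100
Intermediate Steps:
(34647 - 6911)/(-37102 + 35997) = 27736/(-1105) = 27736*(-1/1105) = -27736/1105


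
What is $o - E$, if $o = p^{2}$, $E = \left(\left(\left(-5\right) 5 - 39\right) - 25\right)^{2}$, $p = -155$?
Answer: $16104$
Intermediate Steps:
$E = 7921$ ($E = \left(\left(-25 - 39\right) - 25\right)^{2} = \left(-64 - 25\right)^{2} = \left(-89\right)^{2} = 7921$)
$o = 24025$ ($o = \left(-155\right)^{2} = 24025$)
$o - E = 24025 - 7921 = 16104$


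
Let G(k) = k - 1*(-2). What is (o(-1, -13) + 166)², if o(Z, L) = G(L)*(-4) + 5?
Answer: 46225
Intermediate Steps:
G(k) = 2 + k (G(k) = k + 2 = 2 + k)
o(Z, L) = -3 - 4*L (o(Z, L) = (2 + L)*(-4) + 5 = (-8 - 4*L) + 5 = -3 - 4*L)
(o(-1, -13) + 166)² = ((-3 - 4*(-13)) + 166)² = ((-3 + 52) + 166)² = (49 + 166)² = 215² = 46225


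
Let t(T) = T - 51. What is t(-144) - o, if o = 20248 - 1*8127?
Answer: -12316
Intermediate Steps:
o = 12121 (o = 20248 - 8127 = 12121)
t(T) = -51 + T
t(-144) - o = (-51 - 144) - 1*12121 = -195 - 12121 = -12316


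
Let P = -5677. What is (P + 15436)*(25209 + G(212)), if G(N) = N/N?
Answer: 246024390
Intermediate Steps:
G(N) = 1
(P + 15436)*(25209 + G(212)) = (-5677 + 15436)*(25209 + 1) = 9759*25210 = 246024390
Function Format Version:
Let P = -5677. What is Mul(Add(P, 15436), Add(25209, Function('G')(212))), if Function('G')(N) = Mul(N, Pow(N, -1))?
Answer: 246024390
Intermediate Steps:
Function('G')(N) = 1
Mul(Add(P, 15436), Add(25209, Function('G')(212))) = Mul(Add(-5677, 15436), Add(25209, 1)) = Mul(9759, 25210) = 246024390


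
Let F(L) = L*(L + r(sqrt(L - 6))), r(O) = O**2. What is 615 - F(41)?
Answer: -2501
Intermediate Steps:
F(L) = L*(-6 + 2*L) (F(L) = L*(L + (sqrt(L - 6))**2) = L*(L + (sqrt(-6 + L))**2) = L*(L + (-6 + L)) = L*(-6 + 2*L))
615 - F(41) = 615 - 2*41*(-3 + 41) = 615 - 2*41*38 = 615 - 1*3116 = 615 - 3116 = -2501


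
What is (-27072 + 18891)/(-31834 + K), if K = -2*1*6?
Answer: 8181/31846 ≈ 0.25689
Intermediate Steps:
K = -12 (K = -2*6 = -12)
(-27072 + 18891)/(-31834 + K) = (-27072 + 18891)/(-31834 - 12) = -8181/(-31846) = -8181*(-1/31846) = 8181/31846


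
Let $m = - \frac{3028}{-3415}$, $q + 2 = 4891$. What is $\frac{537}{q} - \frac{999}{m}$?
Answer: $- \frac{16677613029}{14803892} \approx -1126.6$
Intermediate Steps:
$q = 4889$ ($q = -2 + 4891 = 4889$)
$m = \frac{3028}{3415}$ ($m = \left(-3028\right) \left(- \frac{1}{3415}\right) = \frac{3028}{3415} \approx 0.88668$)
$\frac{537}{q} - \frac{999}{m} = \frac{537}{4889} - \frac{999}{\frac{3028}{3415}} = 537 \cdot \frac{1}{4889} - \frac{3411585}{3028} = \frac{537}{4889} - \frac{3411585}{3028} = - \frac{16677613029}{14803892}$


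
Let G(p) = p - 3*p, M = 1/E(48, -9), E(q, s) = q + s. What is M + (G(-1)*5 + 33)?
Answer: 1678/39 ≈ 43.026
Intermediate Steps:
M = 1/39 (M = 1/(48 - 9) = 1/39 ≈ 0.025641)
G(p) = -2*p
M + (G(-1)*5 + 33) = 1/39 + (-2*(-1)*5 + 33) = 1/39 + (2*5 + 33) = 1/39 + (10 + 33) = 1/39 + 43 = 1678/39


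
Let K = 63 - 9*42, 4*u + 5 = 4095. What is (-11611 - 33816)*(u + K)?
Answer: -64279205/2 ≈ -3.2140e+7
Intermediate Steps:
u = 2045/2 (u = -5/4 + (1/4)*4095 = -5/4 + 4095/4 = 2045/2 ≈ 1022.5)
K = -315 (K = 63 - 378 = -315)
(-11611 - 33816)*(u + K) = (-11611 - 33816)*(2045/2 - 315) = -45427*1415/2 = -64279205/2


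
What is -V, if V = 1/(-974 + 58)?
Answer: 1/916 ≈ 0.0010917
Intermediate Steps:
V = -1/916 (V = 1/(-916) = -1/916 ≈ -0.0010917)
-V = -1*(-1/916) = 1/916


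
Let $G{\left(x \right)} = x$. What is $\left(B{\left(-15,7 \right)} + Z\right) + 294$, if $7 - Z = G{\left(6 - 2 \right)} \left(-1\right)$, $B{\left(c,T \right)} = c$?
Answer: $290$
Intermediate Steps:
$Z = 11$ ($Z = 7 - \left(6 - 2\right) \left(-1\right) = 7 - 4 \left(-1\right) = 7 - -4 = 7 + 4 = 11$)
$\left(B{\left(-15,7 \right)} + Z\right) + 294 = \left(-15 + 11\right) + 294 = -4 + 294 = 290$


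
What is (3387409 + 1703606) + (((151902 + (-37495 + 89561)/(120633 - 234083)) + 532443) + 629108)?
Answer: 363293421267/56725 ≈ 6.4045e+6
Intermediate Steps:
(3387409 + 1703606) + (((151902 + (-37495 + 89561)/(120633 - 234083)) + 532443) + 629108) = 5091015 + (((151902 + 52066/(-113450)) + 532443) + 629108) = 5091015 + (((151902 + 52066*(-1/113450)) + 532443) + 629108) = 5091015 + (((151902 - 26033/56725) + 532443) + 629108) = 5091015 + ((8616614917/56725 + 532443) + 629108) = 5091015 + (38819444092/56725 + 629108) = 5091015 + 74505595392/56725 = 363293421267/56725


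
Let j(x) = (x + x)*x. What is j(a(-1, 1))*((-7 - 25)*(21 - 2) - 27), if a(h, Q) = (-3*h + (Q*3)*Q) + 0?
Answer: -45720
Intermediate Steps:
a(h, Q) = -3*h + 3*Q² (a(h, Q) = (-3*h + (3*Q)*Q) + 0 = (-3*h + 3*Q²) + 0 = -3*h + 3*Q²)
j(x) = 2*x² (j(x) = (2*x)*x = 2*x²)
j(a(-1, 1))*((-7 - 25)*(21 - 2) - 27) = (2*(-3*(-1) + 3*1²)²)*((-7 - 25)*(21 - 2) - 27) = (2*(3 + 3*1)²)*(-32*19 - 27) = (2*(3 + 3)²)*(-608 - 27) = (2*6²)*(-635) = (2*36)*(-635) = 72*(-635) = -45720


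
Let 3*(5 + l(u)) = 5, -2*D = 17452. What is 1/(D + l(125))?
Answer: -3/26188 ≈ -0.00011456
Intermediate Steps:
D = -8726 (D = -1/2*17452 = -8726)
l(u) = -10/3 (l(u) = -5 + (1/3)*5 = -5 + 5/3 = -10/3)
1/(D + l(125)) = 1/(-8726 - 10/3) = 1/(-26188/3) = -3/26188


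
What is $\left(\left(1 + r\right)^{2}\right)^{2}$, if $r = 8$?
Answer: $6561$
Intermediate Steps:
$\left(\left(1 + r\right)^{2}\right)^{2} = \left(\left(1 + 8\right)^{2}\right)^{2} = \left(9^{2}\right)^{2} = 81^{2} = 6561$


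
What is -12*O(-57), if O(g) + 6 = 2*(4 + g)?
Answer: 1344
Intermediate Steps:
O(g) = 2 + 2*g (O(g) = -6 + 2*(4 + g) = -6 + (8 + 2*g) = 2 + 2*g)
-12*O(-57) = -12*(2 + 2*(-57)) = -12*(2 - 114) = -12*(-112) = 1344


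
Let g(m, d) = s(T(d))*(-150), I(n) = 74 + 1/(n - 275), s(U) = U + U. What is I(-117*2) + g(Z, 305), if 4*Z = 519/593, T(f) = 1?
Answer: -115035/509 ≈ -226.00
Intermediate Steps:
s(U) = 2*U
I(n) = 74 + 1/(-275 + n)
Z = 519/2372 (Z = (519/593)/4 = (519*(1/593))/4 = (¼)*(519/593) = 519/2372 ≈ 0.21880)
g(m, d) = -300 (g(m, d) = (2*1)*(-150) = 2*(-150) = -300)
I(-117*2) + g(Z, 305) = (-20349 + 74*(-117*2))/(-275 - 117*2) - 300 = (-20349 + 74*(-234))/(-275 - 234) - 300 = (-20349 - 17316)/(-509) - 300 = -1/509*(-37665) - 300 = 37665/509 - 300 = -115035/509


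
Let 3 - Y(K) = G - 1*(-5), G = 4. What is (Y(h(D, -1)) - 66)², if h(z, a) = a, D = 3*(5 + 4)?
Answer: 5184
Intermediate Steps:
D = 27 (D = 3*9 = 27)
Y(K) = -6 (Y(K) = 3 - (4 - 1*(-5)) = 3 - (4 + 5) = 3 - 1*9 = 3 - 9 = -6)
(Y(h(D, -1)) - 66)² = (-6 - 66)² = (-72)² = 5184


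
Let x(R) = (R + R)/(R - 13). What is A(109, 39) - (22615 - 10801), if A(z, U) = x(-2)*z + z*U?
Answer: -113009/15 ≈ -7533.9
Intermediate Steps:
x(R) = 2*R/(-13 + R) (x(R) = (2*R)/(-13 + R) = 2*R/(-13 + R))
A(z, U) = 4*z/15 + U*z (A(z, U) = (2*(-2)/(-13 - 2))*z + z*U = (2*(-2)/(-15))*z + U*z = (2*(-2)*(-1/15))*z + U*z = 4*z/15 + U*z)
A(109, 39) - (22615 - 10801) = (1/15)*109*(4 + 15*39) - (22615 - 10801) = (1/15)*109*(4 + 585) - 1*11814 = (1/15)*109*589 - 11814 = 64201/15 - 11814 = -113009/15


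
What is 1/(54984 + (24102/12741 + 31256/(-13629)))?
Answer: 57882363/3182580598346 ≈ 1.8187e-5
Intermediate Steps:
1/(54984 + (24102/12741 + 31256/(-13629))) = 1/(54984 + (24102*(1/12741) + 31256*(-1/13629))) = 1/(54984 + (8034/4247 - 31256/13629)) = 1/(54984 - 23248846/57882363) = 1/(3182580598346/57882363) = 57882363/3182580598346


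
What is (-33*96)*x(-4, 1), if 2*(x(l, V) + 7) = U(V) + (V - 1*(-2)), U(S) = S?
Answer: 15840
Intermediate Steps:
x(l, V) = -6 + V (x(l, V) = -7 + (V + (V - 1*(-2)))/2 = -7 + (V + (V + 2))/2 = -7 + (V + (2 + V))/2 = -7 + (2 + 2*V)/2 = -7 + (1 + V) = -6 + V)
(-33*96)*x(-4, 1) = (-33*96)*(-6 + 1) = -3168*(-5) = 15840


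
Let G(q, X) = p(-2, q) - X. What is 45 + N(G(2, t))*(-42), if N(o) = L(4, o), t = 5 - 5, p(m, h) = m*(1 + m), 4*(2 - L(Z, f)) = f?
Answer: -18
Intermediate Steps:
L(Z, f) = 2 - f/4
t = 0
G(q, X) = 2 - X (G(q, X) = -2*(1 - 2) - X = -2*(-1) - X = 2 - X)
N(o) = 2 - o/4
45 + N(G(2, t))*(-42) = 45 + (2 - (2 - 1*0)/4)*(-42) = 45 + (2 - (2 + 0)/4)*(-42) = 45 + (2 - ¼*2)*(-42) = 45 + (2 - ½)*(-42) = 45 + (3/2)*(-42) = 45 - 63 = -18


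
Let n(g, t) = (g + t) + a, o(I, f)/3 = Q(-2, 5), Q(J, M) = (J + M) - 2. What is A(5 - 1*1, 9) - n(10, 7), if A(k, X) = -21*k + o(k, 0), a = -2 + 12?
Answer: -108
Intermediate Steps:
Q(J, M) = -2 + J + M
o(I, f) = 3 (o(I, f) = 3*(-2 - 2 + 5) = 3*1 = 3)
a = 10
A(k, X) = 3 - 21*k (A(k, X) = -21*k + 3 = 3 - 21*k)
n(g, t) = 10 + g + t (n(g, t) = (g + t) + 10 = 10 + g + t)
A(5 - 1*1, 9) - n(10, 7) = (3 - 21*(5 - 1*1)) - (10 + 10 + 7) = (3 - 21*(5 - 1)) - 1*27 = (3 - 21*4) - 27 = (3 - 84) - 27 = -81 - 27 = -108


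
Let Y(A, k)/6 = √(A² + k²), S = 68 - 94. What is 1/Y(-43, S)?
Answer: √101/3030 ≈ 0.0033168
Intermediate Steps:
S = -26
Y(A, k) = 6*√(A² + k²)
1/Y(-43, S) = 1/(6*√((-43)² + (-26)²)) = 1/(6*√(1849 + 676)) = 1/(6*√2525) = 1/(6*(5*√101)) = 1/(30*√101) = √101/3030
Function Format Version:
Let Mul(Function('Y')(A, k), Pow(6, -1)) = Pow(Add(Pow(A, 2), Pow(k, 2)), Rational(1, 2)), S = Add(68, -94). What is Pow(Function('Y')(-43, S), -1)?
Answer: Mul(Rational(1, 3030), Pow(101, Rational(1, 2))) ≈ 0.0033168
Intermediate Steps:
S = -26
Function('Y')(A, k) = Mul(6, Pow(Add(Pow(A, 2), Pow(k, 2)), Rational(1, 2)))
Pow(Function('Y')(-43, S), -1) = Pow(Mul(6, Pow(Add(Pow(-43, 2), Pow(-26, 2)), Rational(1, 2))), -1) = Pow(Mul(6, Pow(Add(1849, 676), Rational(1, 2))), -1) = Pow(Mul(6, Pow(2525, Rational(1, 2))), -1) = Pow(Mul(6, Mul(5, Pow(101, Rational(1, 2)))), -1) = Pow(Mul(30, Pow(101, Rational(1, 2))), -1) = Mul(Rational(1, 3030), Pow(101, Rational(1, 2)))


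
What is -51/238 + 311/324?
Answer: 1691/2268 ≈ 0.74559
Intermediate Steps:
-51/238 + 311/324 = -51*1/238 + 311*(1/324) = -3/14 + 311/324 = 1691/2268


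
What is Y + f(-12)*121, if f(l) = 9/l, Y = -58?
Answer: -595/4 ≈ -148.75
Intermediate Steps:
Y + f(-12)*121 = -58 + (9/(-12))*121 = -58 + (9*(-1/12))*121 = -58 - ¾*121 = -58 - 363/4 = -595/4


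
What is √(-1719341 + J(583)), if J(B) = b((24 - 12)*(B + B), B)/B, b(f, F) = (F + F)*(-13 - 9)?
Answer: I*√1719385 ≈ 1311.3*I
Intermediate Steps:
b(f, F) = -44*F (b(f, F) = (2*F)*(-22) = -44*F)
J(B) = -44 (J(B) = (-44*B)/B = -44)
√(-1719341 + J(583)) = √(-1719341 - 44) = √(-1719385) = I*√1719385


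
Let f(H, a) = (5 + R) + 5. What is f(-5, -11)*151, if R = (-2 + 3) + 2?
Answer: 1963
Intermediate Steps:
R = 3 (R = 1 + 2 = 3)
f(H, a) = 13 (f(H, a) = (5 + 3) + 5 = 8 + 5 = 13)
f(-5, -11)*151 = 13*151 = 1963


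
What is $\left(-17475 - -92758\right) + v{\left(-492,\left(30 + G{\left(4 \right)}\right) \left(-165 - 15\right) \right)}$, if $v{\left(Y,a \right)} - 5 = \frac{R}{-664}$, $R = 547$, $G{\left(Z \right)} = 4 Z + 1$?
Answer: $\frac{49990685}{664} \approx 75287.0$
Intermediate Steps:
$G{\left(Z \right)} = 1 + 4 Z$
$v{\left(Y,a \right)} = \frac{2773}{664}$ ($v{\left(Y,a \right)} = 5 + \frac{547}{-664} = 5 + 547 \left(- \frac{1}{664}\right) = 5 - \frac{547}{664} = \frac{2773}{664}$)
$\left(-17475 - -92758\right) + v{\left(-492,\left(30 + G{\left(4 \right)}\right) \left(-165 - 15\right) \right)} = \left(-17475 - -92758\right) + \frac{2773}{664} = \left(-17475 + 92758\right) + \frac{2773}{664} = 75283 + \frac{2773}{664} = \frac{49990685}{664}$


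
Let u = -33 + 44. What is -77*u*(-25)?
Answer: 21175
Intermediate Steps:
u = 11
-77*u*(-25) = -77*11*(-25) = -847*(-25) = 21175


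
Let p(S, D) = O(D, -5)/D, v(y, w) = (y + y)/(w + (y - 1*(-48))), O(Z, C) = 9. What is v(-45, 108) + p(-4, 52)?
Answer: -1227/1924 ≈ -0.63773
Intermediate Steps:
v(y, w) = 2*y/(48 + w + y) (v(y, w) = (2*y)/(w + (y + 48)) = (2*y)/(w + (48 + y)) = (2*y)/(48 + w + y) = 2*y/(48 + w + y))
p(S, D) = 9/D
v(-45, 108) + p(-4, 52) = 2*(-45)/(48 + 108 - 45) + 9/52 = 2*(-45)/111 + 9*(1/52) = 2*(-45)*(1/111) + 9/52 = -30/37 + 9/52 = -1227/1924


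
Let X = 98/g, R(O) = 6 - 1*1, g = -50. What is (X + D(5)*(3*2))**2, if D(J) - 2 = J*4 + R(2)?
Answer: 16008001/625 ≈ 25613.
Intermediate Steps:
R(O) = 5 (R(O) = 6 - 1 = 5)
D(J) = 7 + 4*J (D(J) = 2 + (J*4 + 5) = 2 + (4*J + 5) = 2 + (5 + 4*J) = 7 + 4*J)
X = -49/25 (X = 98/(-50) = 98*(-1/50) = -49/25 ≈ -1.9600)
(X + D(5)*(3*2))**2 = (-49/25 + (7 + 4*5)*(3*2))**2 = (-49/25 + (7 + 20)*6)**2 = (-49/25 + 27*6)**2 = (-49/25 + 162)**2 = (4001/25)**2 = 16008001/625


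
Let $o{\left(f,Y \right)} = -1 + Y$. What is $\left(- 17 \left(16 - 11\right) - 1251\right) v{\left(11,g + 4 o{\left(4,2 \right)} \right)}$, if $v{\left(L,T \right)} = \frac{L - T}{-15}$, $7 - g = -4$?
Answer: $- \frac{5344}{15} \approx -356.27$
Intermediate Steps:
$g = 11$ ($g = 7 - -4 = 7 + 4 = 11$)
$v{\left(L,T \right)} = - \frac{L}{15} + \frac{T}{15}$ ($v{\left(L,T \right)} = \left(L - T\right) \left(- \frac{1}{15}\right) = - \frac{L}{15} + \frac{T}{15}$)
$\left(- 17 \left(16 - 11\right) - 1251\right) v{\left(11,g + 4 o{\left(4,2 \right)} \right)} = \left(- 17 \left(16 - 11\right) - 1251\right) \left(\left(- \frac{1}{15}\right) 11 + \frac{11 + 4 \left(-1 + 2\right)}{15}\right) = \left(\left(-17\right) 5 - 1251\right) \left(- \frac{11}{15} + \frac{11 + 4 \cdot 1}{15}\right) = \left(-85 - 1251\right) \left(- \frac{11}{15} + \frac{11 + 4}{15}\right) = - 1336 \left(- \frac{11}{15} + \frac{1}{15} \cdot 15\right) = - 1336 \left(- \frac{11}{15} + 1\right) = \left(-1336\right) \frac{4}{15} = - \frac{5344}{15}$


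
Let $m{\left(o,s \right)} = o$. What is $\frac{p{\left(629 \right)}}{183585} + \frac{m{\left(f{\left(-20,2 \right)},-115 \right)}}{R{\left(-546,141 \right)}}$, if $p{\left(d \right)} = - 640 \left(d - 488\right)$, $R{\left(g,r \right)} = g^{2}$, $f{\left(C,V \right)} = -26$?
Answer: $- \frac{68991695}{140332374} \approx -0.49163$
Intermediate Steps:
$p{\left(d \right)} = 312320 - 640 d$ ($p{\left(d \right)} = - 640 \left(-488 + d\right) = 312320 - 640 d$)
$\frac{p{\left(629 \right)}}{183585} + \frac{m{\left(f{\left(-20,2 \right)},-115 \right)}}{R{\left(-546,141 \right)}} = \frac{312320 - 402560}{183585} - \frac{26}{\left(-546\right)^{2}} = \left(312320 - 402560\right) \frac{1}{183585} - \frac{26}{298116} = \left(-90240\right) \frac{1}{183585} - \frac{1}{11466} = - \frac{6016}{12239} - \frac{1}{11466} = - \frac{68991695}{140332374}$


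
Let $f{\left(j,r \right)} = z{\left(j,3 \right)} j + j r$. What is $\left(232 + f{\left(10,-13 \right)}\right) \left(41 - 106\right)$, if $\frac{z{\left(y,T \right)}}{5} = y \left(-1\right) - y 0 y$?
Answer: $25870$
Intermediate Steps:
$z{\left(y,T \right)} = - 5 y$ ($z{\left(y,T \right)} = 5 \left(y \left(-1\right) - y 0 y\right) = 5 \left(- y - 0 y\right) = 5 \left(- y - 0\right) = 5 \left(- y + 0\right) = 5 \left(- y\right) = - 5 y$)
$f{\left(j,r \right)} = - 5 j^{2} + j r$ ($f{\left(j,r \right)} = - 5 j j + j r = - 5 j^{2} + j r$)
$\left(232 + f{\left(10,-13 \right)}\right) \left(41 - 106\right) = \left(232 + 10 \left(-13 - 50\right)\right) \left(41 - 106\right) = \left(232 + 10 \left(-13 - 50\right)\right) \left(-65\right) = \left(232 + 10 \left(-63\right)\right) \left(-65\right) = \left(232 - 630\right) \left(-65\right) = \left(-398\right) \left(-65\right) = 25870$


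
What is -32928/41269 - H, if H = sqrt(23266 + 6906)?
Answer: -32928/41269 - 2*sqrt(7543) ≈ -174.50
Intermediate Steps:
H = 2*sqrt(7543) (H = sqrt(30172) = 2*sqrt(7543) ≈ 173.70)
-32928/41269 - H = -32928/41269 - 2*sqrt(7543)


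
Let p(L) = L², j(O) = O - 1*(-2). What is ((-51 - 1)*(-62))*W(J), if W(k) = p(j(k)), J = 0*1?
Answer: 12896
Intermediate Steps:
j(O) = 2 + O (j(O) = O + 2 = 2 + O)
J = 0
W(k) = (2 + k)²
((-51 - 1)*(-62))*W(J) = ((-51 - 1)*(-62))*(2 + 0)² = -52*(-62)*2² = 3224*4 = 12896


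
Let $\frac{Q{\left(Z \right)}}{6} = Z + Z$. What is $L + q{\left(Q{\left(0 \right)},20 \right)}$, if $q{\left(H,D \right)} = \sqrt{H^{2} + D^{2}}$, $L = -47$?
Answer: $-27$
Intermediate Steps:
$Q{\left(Z \right)} = 12 Z$ ($Q{\left(Z \right)} = 6 \left(Z + Z\right) = 6 \cdot 2 Z = 12 Z$)
$q{\left(H,D \right)} = \sqrt{D^{2} + H^{2}}$
$L + q{\left(Q{\left(0 \right)},20 \right)} = -47 + \sqrt{20^{2} + \left(12 \cdot 0\right)^{2}} = -47 + \sqrt{400 + 0^{2}} = -47 + \sqrt{400 + 0} = -47 + \sqrt{400} = -47 + 20 = -27$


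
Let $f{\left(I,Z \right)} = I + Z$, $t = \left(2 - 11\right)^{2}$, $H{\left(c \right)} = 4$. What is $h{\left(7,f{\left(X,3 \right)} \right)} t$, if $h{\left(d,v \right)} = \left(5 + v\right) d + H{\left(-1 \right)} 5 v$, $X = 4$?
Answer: $18144$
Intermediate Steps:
$t = 81$ ($t = \left(-9\right)^{2} = 81$)
$h{\left(d,v \right)} = 20 v + d \left(5 + v\right)$ ($h{\left(d,v \right)} = \left(5 + v\right) d + 4 \cdot 5 v = d \left(5 + v\right) + 20 v = 20 v + d \left(5 + v\right)$)
$h{\left(7,f{\left(X,3 \right)} \right)} t = \left(5 \cdot 7 + 20 \left(4 + 3\right) + 7 \left(4 + 3\right)\right) 81 = \left(35 + 20 \cdot 7 + 7 \cdot 7\right) 81 = \left(35 + 140 + 49\right) 81 = 224 \cdot 81 = 18144$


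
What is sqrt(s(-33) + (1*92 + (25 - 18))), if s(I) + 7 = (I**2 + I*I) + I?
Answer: sqrt(2237) ≈ 47.297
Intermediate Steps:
s(I) = -7 + I + 2*I**2 (s(I) = -7 + ((I**2 + I*I) + I) = -7 + ((I**2 + I**2) + I) = -7 + (2*I**2 + I) = -7 + (I + 2*I**2) = -7 + I + 2*I**2)
sqrt(s(-33) + (1*92 + (25 - 18))) = sqrt((-7 - 33 + 2*(-33)**2) + (1*92 + (25 - 18))) = sqrt((-7 - 33 + 2*1089) + (92 + 7)) = sqrt((-7 - 33 + 2178) + 99) = sqrt(2138 + 99) = sqrt(2237)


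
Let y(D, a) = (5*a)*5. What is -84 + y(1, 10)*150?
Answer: 37416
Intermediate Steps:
y(D, a) = 25*a
-84 + y(1, 10)*150 = -84 + (25*10)*150 = -84 + 250*150 = -84 + 37500 = 37416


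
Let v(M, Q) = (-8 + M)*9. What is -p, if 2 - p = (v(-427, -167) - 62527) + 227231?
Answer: 160787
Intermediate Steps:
v(M, Q) = -72 + 9*M
p = -160787 (p = 2 - (((-72 + 9*(-427)) - 62527) + 227231) = 2 - (((-72 - 3843) - 62527) + 227231) = 2 - ((-3915 - 62527) + 227231) = 2 - (-66442 + 227231) = 2 - 1*160789 = 2 - 160789 = -160787)
-p = -1*(-160787) = 160787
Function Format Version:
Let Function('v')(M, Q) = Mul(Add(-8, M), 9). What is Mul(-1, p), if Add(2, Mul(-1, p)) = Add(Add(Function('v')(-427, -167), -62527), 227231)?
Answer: 160787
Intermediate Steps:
Function('v')(M, Q) = Add(-72, Mul(9, M))
p = -160787 (p = Add(2, Mul(-1, Add(Add(Add(-72, Mul(9, -427)), -62527), 227231))) = Add(2, Mul(-1, Add(Add(Add(-72, -3843), -62527), 227231))) = Add(2, Mul(-1, Add(Add(-3915, -62527), 227231))) = Add(2, Mul(-1, Add(-66442, 227231))) = Add(2, Mul(-1, 160789)) = Add(2, -160789) = -160787)
Mul(-1, p) = Mul(-1, -160787) = 160787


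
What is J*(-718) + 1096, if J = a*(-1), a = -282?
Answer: -201380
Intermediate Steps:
J = 282 (J = -282*(-1) = 282)
J*(-718) + 1096 = 282*(-718) + 1096 = -202476 + 1096 = -201380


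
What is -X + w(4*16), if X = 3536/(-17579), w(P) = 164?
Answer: 2886492/17579 ≈ 164.20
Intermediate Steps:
X = -3536/17579 (X = 3536*(-1/17579) = -3536/17579 ≈ -0.20115)
-X + w(4*16) = -1*(-3536/17579) + 164 = 3536/17579 + 164 = 2886492/17579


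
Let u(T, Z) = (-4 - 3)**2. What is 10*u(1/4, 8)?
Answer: 490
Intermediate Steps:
u(T, Z) = 49 (u(T, Z) = (-7)**2 = 49)
10*u(1/4, 8) = 10*49 = 490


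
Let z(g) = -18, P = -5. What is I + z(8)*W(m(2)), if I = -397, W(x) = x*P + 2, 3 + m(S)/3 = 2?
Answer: -703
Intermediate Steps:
m(S) = -3 (m(S) = -9 + 3*2 = -9 + 6 = -3)
W(x) = 2 - 5*x (W(x) = x*(-5) + 2 = -5*x + 2 = 2 - 5*x)
I + z(8)*W(m(2)) = -397 - 18*(2 - 5*(-3)) = -397 - 18*(2 + 15) = -397 - 18*17 = -397 - 306 = -703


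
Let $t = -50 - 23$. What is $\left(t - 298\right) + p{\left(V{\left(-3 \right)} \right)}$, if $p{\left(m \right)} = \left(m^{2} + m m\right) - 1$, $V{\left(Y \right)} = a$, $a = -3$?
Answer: $-354$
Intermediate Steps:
$V{\left(Y \right)} = -3$
$t = -73$ ($t = -50 - 23 = -73$)
$p{\left(m \right)} = -1 + 2 m^{2}$ ($p{\left(m \right)} = \left(m^{2} + m^{2}\right) - 1 = 2 m^{2} - 1 = -1 + 2 m^{2}$)
$\left(t - 298\right) + p{\left(V{\left(-3 \right)} \right)} = \left(-73 - 298\right) - \left(1 - 2 \left(-3\right)^{2}\right) = -371 + \left(-1 + 2 \cdot 9\right) = -371 + \left(-1 + 18\right) = -371 + 17 = -354$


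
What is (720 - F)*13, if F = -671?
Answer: 18083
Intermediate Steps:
(720 - F)*13 = (720 - 1*(-671))*13 = (720 + 671)*13 = 1391*13 = 18083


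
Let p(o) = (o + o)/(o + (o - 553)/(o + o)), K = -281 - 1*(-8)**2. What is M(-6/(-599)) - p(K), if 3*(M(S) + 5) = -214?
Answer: -13934027/177864 ≈ -78.341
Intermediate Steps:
M(S) = -229/3 (M(S) = -5 + (1/3)*(-214) = -5 - 214/3 = -229/3)
K = -345 (K = -281 - 1*64 = -281 - 64 = -345)
p(o) = 2*o/(o + (-553 + o)/(2*o)) (p(o) = (2*o)/(o + (-553 + o)/((2*o))) = (2*o)/(o + (-553 + o)*(1/(2*o))) = (2*o)/(o + (-553 + o)/(2*o)) = 2*o/(o + (-553 + o)/(2*o)))
M(-6/(-599)) - p(K) = -229/3 - 4*(-345)**2/(-553 - 345 + 2*(-345)**2) = -229/3 - 4*119025/(-553 - 345 + 2*119025) = -229/3 - 4*119025/(-553 - 345 + 238050) = -229/3 - 4*119025/237152 = -229/3 - 1*119025/59288 = -229/3 - 119025/59288 = -13934027/177864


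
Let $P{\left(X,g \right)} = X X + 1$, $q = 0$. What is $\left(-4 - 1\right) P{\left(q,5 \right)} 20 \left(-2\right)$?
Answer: $200$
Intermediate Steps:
$P{\left(X,g \right)} = 1 + X^{2}$ ($P{\left(X,g \right)} = X^{2} + 1 = 1 + X^{2}$)
$\left(-4 - 1\right) P{\left(q,5 \right)} 20 \left(-2\right) = \left(-4 - 1\right) \left(1 + 0^{2}\right) 20 \left(-2\right) = - 5 \left(1 + 0\right) 20 \left(-2\right) = \left(-5\right) 1 \cdot 20 \left(-2\right) = \left(-5\right) 20 \left(-2\right) = \left(-100\right) \left(-2\right) = 200$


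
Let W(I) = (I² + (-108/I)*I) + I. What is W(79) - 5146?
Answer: 1066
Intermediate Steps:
W(I) = -108 + I + I² (W(I) = (I² - 108) + I = (-108 + I²) + I = -108 + I + I²)
W(79) - 5146 = (-108 + 79 + 79²) - 5146 = (-108 + 79 + 6241) - 5146 = 6212 - 5146 = 1066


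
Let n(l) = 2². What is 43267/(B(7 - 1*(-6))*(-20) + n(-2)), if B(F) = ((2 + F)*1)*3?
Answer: -6181/128 ≈ -48.289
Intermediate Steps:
B(F) = 6 + 3*F (B(F) = (2 + F)*3 = 6 + 3*F)
n(l) = 4
43267/(B(7 - 1*(-6))*(-20) + n(-2)) = 43267/((6 + 3*(7 - 1*(-6)))*(-20) + 4) = 43267/((6 + 3*(7 + 6))*(-20) + 4) = 43267/((6 + 3*13)*(-20) + 4) = 43267/((6 + 39)*(-20) + 4) = 43267/(45*(-20) + 4) = 43267/(-900 + 4) = 43267/(-896) = 43267*(-1/896) = -6181/128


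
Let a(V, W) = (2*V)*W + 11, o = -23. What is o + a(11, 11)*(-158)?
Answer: -39997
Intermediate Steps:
a(V, W) = 11 + 2*V*W (a(V, W) = 2*V*W + 11 = 11 + 2*V*W)
o + a(11, 11)*(-158) = -23 + (11 + 2*11*11)*(-158) = -23 + (11 + 242)*(-158) = -23 + 253*(-158) = -23 - 39974 = -39997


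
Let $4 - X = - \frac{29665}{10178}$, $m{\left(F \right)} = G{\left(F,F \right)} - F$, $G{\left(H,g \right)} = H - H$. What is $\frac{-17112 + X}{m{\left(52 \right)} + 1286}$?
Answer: $- \frac{174095559}{12559652} \approx -13.861$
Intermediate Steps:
$G{\left(H,g \right)} = 0$
$m{\left(F \right)} = - F$ ($m{\left(F \right)} = 0 - F = - F$)
$X = \frac{70377}{10178}$ ($X = 4 - - \frac{29665}{10178} = 4 + \frac{29665}{10178} = \frac{70377}{10178} \approx 6.9146$)
$\frac{-17112 + X}{m{\left(52 \right)} + 1286} = \frac{-17112 + \frac{70377}{10178}}{\left(-1\right) 52 + 1286} = - \frac{174095559}{10178 \left(-52 + 1286\right)} = - \frac{174095559}{10178 \cdot 1234} = \left(- \frac{174095559}{10178}\right) \frac{1}{1234} = - \frac{174095559}{12559652}$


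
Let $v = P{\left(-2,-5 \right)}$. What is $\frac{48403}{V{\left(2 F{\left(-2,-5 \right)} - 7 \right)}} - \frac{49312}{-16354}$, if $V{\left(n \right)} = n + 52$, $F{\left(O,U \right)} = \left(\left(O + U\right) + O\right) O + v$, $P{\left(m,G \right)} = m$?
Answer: $\frac{397689843}{629629} \approx 631.63$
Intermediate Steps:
$v = -2$
$F{\left(O,U \right)} = -2 + O \left(U + 2 O\right)$ ($F{\left(O,U \right)} = \left(\left(O + U\right) + O\right) O - 2 = \left(U + 2 O\right) O - 2 = O \left(U + 2 O\right) - 2 = -2 + O \left(U + 2 O\right)$)
$V{\left(n \right)} = 52 + n$
$\frac{48403}{V{\left(2 F{\left(-2,-5 \right)} - 7 \right)}} - \frac{49312}{-16354} = \frac{48403}{52 - \left(7 - 2 \left(-2 + 2 \left(-2\right)^{2} - -10\right)\right)} - \frac{49312}{-16354} = \frac{48403}{52 - \left(7 - 2 \left(-2 + 2 \cdot 4 + 10\right)\right)} - - \frac{24656}{8177} = \frac{48403}{52 - \left(7 - 2 \left(-2 + 8 + 10\right)\right)} + \frac{24656}{8177} = \frac{48403}{52 + \left(2 \cdot 16 - 7\right)} + \frac{24656}{8177} = \frac{48403}{52 + \left(32 - 7\right)} + \frac{24656}{8177} = \frac{48403}{52 + 25} + \frac{24656}{8177} = \frac{48403}{77} + \frac{24656}{8177} = \frac{397689843}{629629}$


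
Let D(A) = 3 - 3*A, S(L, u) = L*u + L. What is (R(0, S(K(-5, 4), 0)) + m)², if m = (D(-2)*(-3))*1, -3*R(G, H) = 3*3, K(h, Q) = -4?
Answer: 900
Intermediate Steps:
S(L, u) = L + L*u
R(G, H) = -3
m = -27 (m = ((3 - 3*(-2))*(-3))*1 = ((3 + 6)*(-3))*1 = (9*(-3))*1 = -27*1 = -27)
(R(0, S(K(-5, 4), 0)) + m)² = (-3 - 27)² = (-30)² = 900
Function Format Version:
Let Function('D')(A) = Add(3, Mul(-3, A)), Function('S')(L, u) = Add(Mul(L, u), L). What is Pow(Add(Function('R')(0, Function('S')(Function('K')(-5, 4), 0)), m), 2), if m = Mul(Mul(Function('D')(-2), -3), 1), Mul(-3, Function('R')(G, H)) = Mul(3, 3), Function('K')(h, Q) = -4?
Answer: 900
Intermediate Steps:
Function('S')(L, u) = Add(L, Mul(L, u))
Function('R')(G, H) = -3 (Function('R')(G, H) = Mul(Rational(-1, 3), Mul(3, 3)) = Mul(Rational(-1, 3), 9) = -3)
m = -27 (m = Mul(Mul(Add(3, Mul(-3, -2)), -3), 1) = Mul(Mul(Add(3, 6), -3), 1) = Mul(Mul(9, -3), 1) = Mul(-27, 1) = -27)
Pow(Add(Function('R')(0, Function('S')(Function('K')(-5, 4), 0)), m), 2) = Pow(Add(-3, -27), 2) = Pow(-30, 2) = 900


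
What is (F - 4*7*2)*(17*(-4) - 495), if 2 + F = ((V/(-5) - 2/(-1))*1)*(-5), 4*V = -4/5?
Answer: 191983/5 ≈ 38397.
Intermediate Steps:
V = -⅕ (V = (-4/5)/4 = (-4*⅕)/4 = (¼)*(-⅘) = -⅕ ≈ -0.20000)
F = -61/5 (F = -2 + ((-⅕/(-5) - 2/(-1))*1)*(-5) = -2 + ((-⅕*(-⅕) - 2*(-1))*1)*(-5) = -2 + ((1/25 + 2)*1)*(-5) = -2 + ((51/25)*1)*(-5) = -2 + (51/25)*(-5) = -2 - 51/5 = -61/5 ≈ -12.200)
(F - 4*7*2)*(17*(-4) - 495) = (-61/5 - 4*7*2)*(17*(-4) - 495) = (-61/5 - 28*2)*(-68 - 495) = (-61/5 - 56)*(-563) = -341/5*(-563) = 191983/5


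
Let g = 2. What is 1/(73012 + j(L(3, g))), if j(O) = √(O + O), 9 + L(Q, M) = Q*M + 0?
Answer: 36506/2665376075 - I*√6/5330752150 ≈ 1.3696e-5 - 4.595e-10*I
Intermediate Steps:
L(Q, M) = -9 + M*Q (L(Q, M) = -9 + (Q*M + 0) = -9 + (M*Q + 0) = -9 + M*Q)
j(O) = √2*√O (j(O) = √(2*O) = √2*√O)
1/(73012 + j(L(3, g))) = 1/(73012 + √2*√(-9 + 2*3)) = 1/(73012 + √2*√(-9 + 6)) = 1/(73012 + √2*√(-3)) = 1/(73012 + √2*(I*√3)) = 1/(73012 + I*√6)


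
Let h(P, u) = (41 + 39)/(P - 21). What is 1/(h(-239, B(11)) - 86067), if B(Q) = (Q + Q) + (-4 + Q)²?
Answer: -13/1118875 ≈ -1.1619e-5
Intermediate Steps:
B(Q) = (-4 + Q)² + 2*Q (B(Q) = 2*Q + (-4 + Q)² = (-4 + Q)² + 2*Q)
h(P, u) = 80/(-21 + P)
1/(h(-239, B(11)) - 86067) = 1/(80/(-21 - 239) - 86067) = 1/(80/(-260) - 86067) = 1/(80*(-1/260) - 86067) = 1/(-4/13 - 86067) = 1/(-1118875/13) = -13/1118875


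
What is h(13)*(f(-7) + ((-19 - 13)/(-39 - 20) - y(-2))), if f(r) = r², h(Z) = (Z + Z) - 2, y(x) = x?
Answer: 72984/59 ≈ 1237.0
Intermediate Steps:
h(Z) = -2 + 2*Z (h(Z) = 2*Z - 2 = -2 + 2*Z)
h(13)*(f(-7) + ((-19 - 13)/(-39 - 20) - y(-2))) = (-2 + 2*13)*((-7)² + ((-19 - 13)/(-39 - 20) - 1*(-2))) = (-2 + 26)*(49 + (-32/(-59) + 2)) = 24*(49 + (-32*(-1/59) + 2)) = 24*(49 + (32/59 + 2)) = 24*(49 + 150/59) = 24*(3041/59) = 72984/59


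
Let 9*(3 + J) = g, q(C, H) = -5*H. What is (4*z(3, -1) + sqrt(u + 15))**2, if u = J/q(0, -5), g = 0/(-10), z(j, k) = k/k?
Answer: 772/25 + 16*sqrt(93)/5 ≈ 61.740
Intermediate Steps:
z(j, k) = 1
g = 0 (g = 0*(-1/10) = 0)
J = -3 (J = -3 + (1/9)*0 = -3 + 0 = -3)
u = -3/25 (u = -3/((-5*(-5))) = -3/25 ≈ -0.12000)
(4*z(3, -1) + sqrt(u + 15))**2 = (4*1 + sqrt(-3/25 + 15))**2 = (4 + sqrt(372/25))**2 = (4 + 2*sqrt(93)/5)**2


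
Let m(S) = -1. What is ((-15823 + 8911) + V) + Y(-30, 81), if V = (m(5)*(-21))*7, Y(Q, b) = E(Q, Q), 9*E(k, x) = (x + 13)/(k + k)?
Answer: -3653083/540 ≈ -6765.0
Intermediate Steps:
E(k, x) = (13 + x)/(18*k) (E(k, x) = ((x + 13)/(k + k))/9 = ((13 + x)/((2*k)))/9 = ((13 + x)*(1/(2*k)))/9 = ((13 + x)/(2*k))/9 = (13 + x)/(18*k))
Y(Q, b) = (13 + Q)/(18*Q)
V = 147 (V = -1*(-21)*7 = 21*7 = 147)
((-15823 + 8911) + V) + Y(-30, 81) = ((-15823 + 8911) + 147) + (1/18)*(13 - 30)/(-30) = (-6912 + 147) + (1/18)*(-1/30)*(-17) = -6765 + 17/540 = -3653083/540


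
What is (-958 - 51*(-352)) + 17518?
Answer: 34512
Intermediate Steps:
(-958 - 51*(-352)) + 17518 = (-958 + 17952) + 17518 = 16994 + 17518 = 34512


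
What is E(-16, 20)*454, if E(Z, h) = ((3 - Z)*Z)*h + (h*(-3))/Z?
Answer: -5517235/2 ≈ -2.7586e+6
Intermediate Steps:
E(Z, h) = -3*h/Z + Z*h*(3 - Z) (E(Z, h) = (Z*(3 - Z))*h + (-3*h)/Z = Z*h*(3 - Z) - 3*h/Z = -3*h/Z + Z*h*(3 - Z))
E(-16, 20)*454 = -1*20*(3 + (-16)²*(-3 - 16))/(-16)*454 = -1*20*(-1/16)*(3 + 256*(-19))*454 = -1*20*(-1/16)*(3 - 4864)*454 = -1*20*(-1/16)*(-4861)*454 = -24305/4*454 = -5517235/2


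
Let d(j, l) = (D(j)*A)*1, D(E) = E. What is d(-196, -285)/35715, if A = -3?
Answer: 196/11905 ≈ 0.016464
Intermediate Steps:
d(j, l) = -3*j (d(j, l) = (j*(-3))*1 = -3*j*1 = -3*j)
d(-196, -285)/35715 = -3*(-196)/35715 = 588*(1/35715) = 196/11905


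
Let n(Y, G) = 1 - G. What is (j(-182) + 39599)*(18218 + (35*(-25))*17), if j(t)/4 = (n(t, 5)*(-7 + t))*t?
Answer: -1707500767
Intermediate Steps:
j(t) = 4*t*(28 - 4*t) (j(t) = 4*(((1 - 1*5)*(-7 + t))*t) = 4*(((1 - 5)*(-7 + t))*t) = 4*((-4*(-7 + t))*t) = 4*((28 - 4*t)*t) = 4*(t*(28 - 4*t)) = 4*t*(28 - 4*t))
(j(-182) + 39599)*(18218 + (35*(-25))*17) = (16*(-182)*(7 - 1*(-182)) + 39599)*(18218 + (35*(-25))*17) = (16*(-182)*(7 + 182) + 39599)*(18218 - 875*17) = (16*(-182)*189 + 39599)*(18218 - 14875) = (-550368 + 39599)*3343 = -510769*3343 = -1707500767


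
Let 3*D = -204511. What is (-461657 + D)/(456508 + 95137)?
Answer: -1589482/1654935 ≈ -0.96045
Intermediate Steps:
D = -204511/3 (D = (1/3)*(-204511) = -204511/3 ≈ -68170.)
(-461657 + D)/(456508 + 95137) = (-461657 - 204511/3)/(456508 + 95137) = -1589482/3/551645 = -1589482/3*1/551645 = -1589482/1654935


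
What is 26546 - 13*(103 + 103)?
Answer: 23868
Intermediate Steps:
26546 - 13*(103 + 103) = 26546 - 13*206 = 26546 - 1*2678 = 26546 - 2678 = 23868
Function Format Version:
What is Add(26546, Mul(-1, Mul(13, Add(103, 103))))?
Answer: 23868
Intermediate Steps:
Add(26546, Mul(-1, Mul(13, Add(103, 103)))) = Add(26546, Mul(-1, Mul(13, 206))) = Add(26546, Mul(-1, 2678)) = Add(26546, -2678) = 23868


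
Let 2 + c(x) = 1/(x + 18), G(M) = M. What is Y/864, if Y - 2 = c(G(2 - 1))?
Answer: 1/16416 ≈ 6.0916e-5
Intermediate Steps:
c(x) = -2 + 1/(18 + x) (c(x) = -2 + 1/(x + 18) = -2 + 1/(18 + x))
Y = 1/19 (Y = 2 + (-35 - 2*(2 - 1))/(18 + (2 - 1)) = 2 + (-35 - 2*1)/(18 + 1) = 2 + (-35 - 2)/19 = 2 + (1/19)*(-37) = 2 - 37/19 = 1/19 ≈ 0.052632)
Y/864 = (1/19)/864 = (1/19)*(1/864) = 1/16416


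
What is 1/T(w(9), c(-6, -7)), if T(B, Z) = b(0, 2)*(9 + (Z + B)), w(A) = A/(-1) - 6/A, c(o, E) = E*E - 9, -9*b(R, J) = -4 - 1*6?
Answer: 27/1180 ≈ 0.022881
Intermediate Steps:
b(R, J) = 10/9 (b(R, J) = -(-4 - 1*6)/9 = -(-4 - 6)/9 = -⅑*(-10) = 10/9)
c(o, E) = -9 + E² (c(o, E) = E² - 9 = -9 + E²)
w(A) = -A - 6/A (w(A) = A*(-1) - 6/A = -A - 6/A)
T(B, Z) = 10 + 10*B/9 + 10*Z/9 (T(B, Z) = 10*(9 + (Z + B))/9 = 10*(9 + (B + Z))/9 = 10*(9 + B + Z)/9 = 10 + 10*B/9 + 10*Z/9)
1/T(w(9), c(-6, -7)) = 1/(10 + 10*(-1*9 - 6/9)/9 + 10*(-9 + (-7)²)/9) = 1/(10 + 10*(-9 - 6*⅑)/9 + 10*(-9 + 49)/9) = 1/(10 + 10*(-9 - ⅔)/9 + (10/9)*40) = 1/(10 + (10/9)*(-29/3) + 400/9) = 1/(10 - 290/27 + 400/9) = 1/(1180/27) = 27/1180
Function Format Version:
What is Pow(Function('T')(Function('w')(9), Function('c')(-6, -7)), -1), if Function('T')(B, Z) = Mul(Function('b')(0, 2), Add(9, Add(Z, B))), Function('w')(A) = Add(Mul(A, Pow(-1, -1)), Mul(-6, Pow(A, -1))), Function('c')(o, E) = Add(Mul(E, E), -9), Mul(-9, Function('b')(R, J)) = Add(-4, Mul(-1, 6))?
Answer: Rational(27, 1180) ≈ 0.022881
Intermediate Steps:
Function('b')(R, J) = Rational(10, 9) (Function('b')(R, J) = Mul(Rational(-1, 9), Add(-4, Mul(-1, 6))) = Mul(Rational(-1, 9), Add(-4, -6)) = Mul(Rational(-1, 9), -10) = Rational(10, 9))
Function('c')(o, E) = Add(-9, Pow(E, 2)) (Function('c')(o, E) = Add(Pow(E, 2), -9) = Add(-9, Pow(E, 2)))
Function('w')(A) = Add(Mul(-1, A), Mul(-6, Pow(A, -1))) (Function('w')(A) = Add(Mul(A, -1), Mul(-6, Pow(A, -1))) = Add(Mul(-1, A), Mul(-6, Pow(A, -1))))
Function('T')(B, Z) = Add(10, Mul(Rational(10, 9), B), Mul(Rational(10, 9), Z)) (Function('T')(B, Z) = Mul(Rational(10, 9), Add(9, Add(Z, B))) = Mul(Rational(10, 9), Add(9, Add(B, Z))) = Mul(Rational(10, 9), Add(9, B, Z)) = Add(10, Mul(Rational(10, 9), B), Mul(Rational(10, 9), Z)))
Pow(Function('T')(Function('w')(9), Function('c')(-6, -7)), -1) = Pow(Add(10, Mul(Rational(10, 9), Add(Mul(-1, 9), Mul(-6, Pow(9, -1)))), Mul(Rational(10, 9), Add(-9, Pow(-7, 2)))), -1) = Pow(Add(10, Mul(Rational(10, 9), Add(-9, Mul(-6, Rational(1, 9)))), Mul(Rational(10, 9), Add(-9, 49))), -1) = Pow(Add(10, Mul(Rational(10, 9), Add(-9, Rational(-2, 3))), Mul(Rational(10, 9), 40)), -1) = Pow(Add(10, Mul(Rational(10, 9), Rational(-29, 3)), Rational(400, 9)), -1) = Pow(Add(10, Rational(-290, 27), Rational(400, 9)), -1) = Pow(Rational(1180, 27), -1) = Rational(27, 1180)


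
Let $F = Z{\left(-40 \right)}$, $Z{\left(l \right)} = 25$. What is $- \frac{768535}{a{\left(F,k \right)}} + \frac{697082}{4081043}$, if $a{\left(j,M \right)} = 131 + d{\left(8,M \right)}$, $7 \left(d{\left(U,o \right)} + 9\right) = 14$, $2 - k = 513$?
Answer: $- \frac{3136337943837}{506049332} \approx -6197.7$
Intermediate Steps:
$k = -511$ ($k = 2 - 513 = -511$)
$d{\left(U,o \right)} = -7$ ($d{\left(U,o \right)} = -9 + \frac{1}{7} \cdot 14 = -9 + 2 = -7$)
$F = 25$
$a{\left(j,M \right)} = 124$ ($a{\left(j,M \right)} = 131 - 7 = 124$)
$- \frac{768535}{a{\left(F,k \right)}} + \frac{697082}{4081043} = - \frac{768535}{124} + \frac{697082}{4081043} = - \frac{3136337943837}{506049332}$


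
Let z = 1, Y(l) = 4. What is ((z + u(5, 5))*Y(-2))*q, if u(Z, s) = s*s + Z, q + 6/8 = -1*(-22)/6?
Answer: 1085/3 ≈ 361.67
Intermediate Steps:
q = 35/12 (q = -¾ - 1*(-22)/6 = -¾ + 22*(⅙) = -¾ + 11/3 = 35/12 ≈ 2.9167)
u(Z, s) = Z + s² (u(Z, s) = s² + Z = Z + s²)
((z + u(5, 5))*Y(-2))*q = ((1 + (5 + 5²))*4)*(35/12) = ((1 + (5 + 25))*4)*(35/12) = ((1 + 30)*4)*(35/12) = (31*4)*(35/12) = 124*(35/12) = 1085/3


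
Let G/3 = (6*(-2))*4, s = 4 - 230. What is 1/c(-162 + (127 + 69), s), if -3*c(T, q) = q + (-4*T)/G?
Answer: 54/4051 ≈ 0.013330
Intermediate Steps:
s = -226
G = -144 (G = 3*((6*(-2))*4) = 3*(-12*4) = 3*(-48) = -144)
c(T, q) = -q/3 - T/108 (c(T, q) = -(q - 4*T/(-144))/3 = -(q - 4*T*(-1/144))/3 = -(q + T/36)/3 = -q/3 - T/108)
1/c(-162 + (127 + 69), s) = 1/(-⅓*(-226) - (-162 + (127 + 69))/108) = 1/(226/3 - (-162 + 196)/108) = 1/(226/3 - 1/108*34) = 1/(226/3 - 17/54) = 1/(4051/54) = 54/4051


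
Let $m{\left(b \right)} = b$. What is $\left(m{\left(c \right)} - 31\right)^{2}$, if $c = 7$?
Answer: $576$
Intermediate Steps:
$\left(m{\left(c \right)} - 31\right)^{2} = \left(7 - 31\right)^{2} = \left(-24\right)^{2} = 576$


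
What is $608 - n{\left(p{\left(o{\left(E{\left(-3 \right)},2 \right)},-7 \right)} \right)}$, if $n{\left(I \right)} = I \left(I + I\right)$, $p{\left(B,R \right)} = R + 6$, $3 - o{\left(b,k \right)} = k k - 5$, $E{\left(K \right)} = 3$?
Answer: $606$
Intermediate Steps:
$o{\left(b,k \right)} = 8 - k^{2}$ ($o{\left(b,k \right)} = 3 - \left(k k - 5\right) = 3 - \left(k^{2} - 5\right) = 3 - \left(-5 + k^{2}\right) = 8 - k^{2}$)
$p{\left(B,R \right)} = 6 + R$
$n{\left(I \right)} = 2 I^{2}$ ($n{\left(I \right)} = I 2 I = 2 I^{2}$)
$608 - n{\left(p{\left(o{\left(E{\left(-3 \right)},2 \right)},-7 \right)} \right)} = 608 - 2 \left(6 - 7\right)^{2} = 608 - 2 \left(-1\right)^{2} = 608 - 2 \cdot 1 = 608 - 2 = 606$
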